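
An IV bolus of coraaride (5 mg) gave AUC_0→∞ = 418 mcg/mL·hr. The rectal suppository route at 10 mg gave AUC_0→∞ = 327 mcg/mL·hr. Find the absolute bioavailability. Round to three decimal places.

F = 0.391

F = (AUC_ev / D_ev) / (AUC_iv / D_iv)
  = (327/10) / (418/5)
  = 32.7 / 83.6 = 0.3911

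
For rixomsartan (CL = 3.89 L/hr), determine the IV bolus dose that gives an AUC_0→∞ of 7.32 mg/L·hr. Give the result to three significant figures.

Dose_iv = CL × AUC_0→∞
     = 3.89 × 7.32 = 28.4748 mg

Dose = 28.5 mg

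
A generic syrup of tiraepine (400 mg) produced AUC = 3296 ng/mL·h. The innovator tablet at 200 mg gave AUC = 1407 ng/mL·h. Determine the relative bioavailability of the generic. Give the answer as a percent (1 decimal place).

F_rel = (AUC_test/D_test) / (AUC_ref/D_ref)
      = (3296/400) / (1407/200)
      = 8.24 / 7.035 = 1.1713 = 117.13%

F_rel = 117.1%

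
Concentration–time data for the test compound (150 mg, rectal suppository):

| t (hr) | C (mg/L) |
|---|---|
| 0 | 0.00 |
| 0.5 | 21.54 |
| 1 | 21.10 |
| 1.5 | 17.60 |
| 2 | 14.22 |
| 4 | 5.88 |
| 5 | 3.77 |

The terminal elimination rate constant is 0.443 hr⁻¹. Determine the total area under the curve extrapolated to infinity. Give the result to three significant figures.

Trapezoidal AUC_0→5:
  [0→0.5]: (0.00+21.54)/2 × 0.5 = 5.385
  [0.5→1]: (21.54+21.10)/2 × 0.5 = 10.66
  [1→1.5]: (21.10+17.60)/2 × 0.5 = 9.675
  [1.5→2]: (17.60+14.22)/2 × 0.5 = 7.955
  [2→4]: (14.22+5.88)/2 × 2 = 20.1
  [4→5]: (5.88+3.77)/2 × 1 = 4.825
  Sum = 58.6 mg/L·hr
Extrapolated tail: C_last / k_e = 3.77 / 0.443 = 8.510
AUC_0→∞ = 58.6 + 8.510 = 67.11 mg/L·hr

AUC = 67.1 mg/L·hr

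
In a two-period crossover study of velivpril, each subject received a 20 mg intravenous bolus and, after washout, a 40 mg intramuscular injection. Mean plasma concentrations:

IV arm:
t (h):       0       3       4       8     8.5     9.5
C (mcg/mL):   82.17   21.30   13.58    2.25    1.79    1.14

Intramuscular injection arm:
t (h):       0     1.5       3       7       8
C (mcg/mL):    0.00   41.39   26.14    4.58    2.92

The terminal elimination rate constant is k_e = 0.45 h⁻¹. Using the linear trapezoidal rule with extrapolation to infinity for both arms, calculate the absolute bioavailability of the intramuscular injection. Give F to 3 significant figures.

Trapezoidal AUC_0→9.5 (IV):
  [0→3]: (82.17+21.30)/2 × 3 = 155.205
  [3→4]: (21.30+13.58)/2 × 1 = 17.44
  [4→8]: (13.58+2.25)/2 × 4 = 31.66
  [8→8.5]: (2.25+1.79)/2 × 0.5 = 1.01
  [8.5→9.5]: (1.79+1.14)/2 × 1 = 1.465
  Sum = 206.78 mcg/mL·h
IV tail: 1.14/0.45 = 2.533; AUC_iv,0→∞ = 206.78 + 2.533 = 209.313 mcg/mL·h
Trapezoidal AUC_0→8 (intramuscular injection):
  [0→1.5]: (0.00+41.39)/2 × 1.5 = 31.0425
  [1.5→3]: (41.39+26.14)/2 × 1.5 = 50.6475
  [3→7]: (26.14+4.58)/2 × 4 = 61.44
  [7→8]: (4.58+2.92)/2 × 1 = 3.75
  Sum = 146.88 mcg/mL·h
intramuscular injection tail: 2.92/0.45 = 6.489; AUC_ev,0→∞ = 146.88 + 6.489 = 153.369 mcg/mL·h
F = (AUC_ev/D_ev)/(AUC_iv/D_iv) = (153.369/40)/(209.313/20) = 3.834225/10.46565 = 0.3664

F = 0.366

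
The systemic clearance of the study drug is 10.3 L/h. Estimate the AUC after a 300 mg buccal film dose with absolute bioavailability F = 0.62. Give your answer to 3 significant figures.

AUC = 18.1 mg/L·h

AUC_0→∞ = F × Dose / CL
        = 0.62 × 300 / 10.3 = 18.0583 mg/L·h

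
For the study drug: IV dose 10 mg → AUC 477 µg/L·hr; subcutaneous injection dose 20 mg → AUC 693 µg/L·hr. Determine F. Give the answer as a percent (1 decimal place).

F = 72.6%

F = (AUC_ev / D_ev) / (AUC_iv / D_iv)
  = (693/20) / (477/10)
  = 34.65 / 47.7 = 0.7264
  = 72.64%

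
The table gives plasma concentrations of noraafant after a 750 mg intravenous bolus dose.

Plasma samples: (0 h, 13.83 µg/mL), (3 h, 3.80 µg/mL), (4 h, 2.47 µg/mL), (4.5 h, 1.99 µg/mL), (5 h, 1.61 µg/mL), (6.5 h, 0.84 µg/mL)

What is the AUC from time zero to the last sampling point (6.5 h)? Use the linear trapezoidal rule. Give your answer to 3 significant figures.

AUC = 33.4 µg/mL·h

Trapezoidal AUC_0→6.5:
  [0→3]: (13.83+3.80)/2 × 3 = 26.445
  [3→4]: (3.80+2.47)/2 × 1 = 3.135
  [4→4.5]: (2.47+1.99)/2 × 0.5 = 1.115
  [4.5→5]: (1.99+1.61)/2 × 0.5 = 0.9
  [5→6.5]: (1.61+0.84)/2 × 1.5 = 1.8375
  Sum = 33.4325 µg/mL·h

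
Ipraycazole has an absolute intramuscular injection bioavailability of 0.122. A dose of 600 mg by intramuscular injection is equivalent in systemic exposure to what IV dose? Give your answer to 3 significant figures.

D_iv = 73.2 mg

Systemic exposure from an extravascular dose = F × D_ev, so the equivalent IV dose is F × D_ev.
D_iv = F × D_ev = 0.122 × 600 = 73.2 mg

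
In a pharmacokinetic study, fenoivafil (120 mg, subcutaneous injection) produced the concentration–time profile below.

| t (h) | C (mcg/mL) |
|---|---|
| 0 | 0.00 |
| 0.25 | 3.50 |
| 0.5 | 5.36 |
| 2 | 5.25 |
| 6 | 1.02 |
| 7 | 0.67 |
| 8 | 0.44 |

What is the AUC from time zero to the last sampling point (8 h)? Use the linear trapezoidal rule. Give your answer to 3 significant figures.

AUC = 23.4 mcg/mL·h

Trapezoidal AUC_0→8:
  [0→0.25]: (0.00+3.50)/2 × 0.25 = 0.4375
  [0.25→0.5]: (3.50+5.36)/2 × 0.25 = 1.1075
  [0.5→2]: (5.36+5.25)/2 × 1.5 = 7.9575
  [2→6]: (5.25+1.02)/2 × 4 = 12.54
  [6→7]: (1.02+0.67)/2 × 1 = 0.845
  [7→8]: (0.67+0.44)/2 × 1 = 0.555
  Sum = 23.4425 mcg/mL·h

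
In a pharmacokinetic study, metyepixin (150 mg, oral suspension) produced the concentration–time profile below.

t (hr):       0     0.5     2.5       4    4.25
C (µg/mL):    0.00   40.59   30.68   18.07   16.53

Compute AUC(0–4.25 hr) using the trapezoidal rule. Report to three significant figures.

AUC = 122 µg/mL·hr

Trapezoidal AUC_0→4.25:
  [0→0.5]: (0.00+40.59)/2 × 0.5 = 10.1475
  [0.5→2.5]: (40.59+30.68)/2 × 2 = 71.27
  [2.5→4]: (30.68+18.07)/2 × 1.5 = 36.5625
  [4→4.25]: (18.07+16.53)/2 × 0.25 = 4.325
  Sum = 122.305 µg/mL·hr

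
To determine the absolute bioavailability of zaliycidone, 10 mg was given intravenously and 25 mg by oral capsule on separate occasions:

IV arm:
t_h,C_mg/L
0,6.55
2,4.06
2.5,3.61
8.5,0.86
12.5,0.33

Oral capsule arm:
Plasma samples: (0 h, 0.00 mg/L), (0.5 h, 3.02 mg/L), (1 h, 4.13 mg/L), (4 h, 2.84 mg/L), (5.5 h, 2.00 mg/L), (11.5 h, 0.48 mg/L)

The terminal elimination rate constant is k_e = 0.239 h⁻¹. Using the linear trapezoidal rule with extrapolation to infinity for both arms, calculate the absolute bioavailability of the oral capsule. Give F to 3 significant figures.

F = 0.351

Trapezoidal AUC_0→12.5 (IV):
  [0→2]: (6.55+4.06)/2 × 2 = 10.61
  [2→2.5]: (4.06+3.61)/2 × 0.5 = 1.9175
  [2.5→8.5]: (3.61+0.86)/2 × 6 = 13.41
  [8.5→12.5]: (0.86+0.33)/2 × 4 = 2.38
  Sum = 28.3175 mg/L·h
IV tail: 0.33/0.239 = 1.381; AUC_iv,0→∞ = 28.3175 + 1.381 = 29.6985 mg/L·h
Trapezoidal AUC_0→11.5 (oral capsule):
  [0→0.5]: (0.00+3.02)/2 × 0.5 = 0.755
  [0.5→1]: (3.02+4.13)/2 × 0.5 = 1.7875
  [1→4]: (4.13+2.84)/2 × 3 = 10.455
  [4→5.5]: (2.84+2.00)/2 × 1.5 = 3.63
  [5.5→11.5]: (2.00+0.48)/2 × 6 = 7.44
  Sum = 24.0675 mg/L·h
oral capsule tail: 0.48/0.239 = 2.008; AUC_ev,0→∞ = 24.0675 + 2.008 = 26.0755 mg/L·h
F = (AUC_ev/D_ev)/(AUC_iv/D_iv) = (26.0755/25)/(29.6985/10) = 1.04302/2.96985 = 0.3512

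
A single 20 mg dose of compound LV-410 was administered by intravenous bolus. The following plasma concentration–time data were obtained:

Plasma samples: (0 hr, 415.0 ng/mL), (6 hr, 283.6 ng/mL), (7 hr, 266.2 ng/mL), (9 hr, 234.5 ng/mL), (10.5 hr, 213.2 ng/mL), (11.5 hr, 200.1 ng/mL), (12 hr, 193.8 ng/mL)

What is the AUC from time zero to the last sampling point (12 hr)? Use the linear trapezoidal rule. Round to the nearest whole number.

Trapezoidal AUC_0→12:
  [0→6]: (415.0+283.6)/2 × 6 = 2095.8
  [6→7]: (283.6+266.2)/2 × 1 = 274.9
  [7→9]: (266.2+234.5)/2 × 2 = 500.7
  [9→10.5]: (234.5+213.2)/2 × 1.5 = 335.775
  [10.5→11.5]: (213.2+200.1)/2 × 1 = 206.65
  [11.5→12]: (200.1+193.8)/2 × 0.5 = 98.475
  Sum = 3512.3 ng/mL·hr

AUC = 3512 ng/mL·hr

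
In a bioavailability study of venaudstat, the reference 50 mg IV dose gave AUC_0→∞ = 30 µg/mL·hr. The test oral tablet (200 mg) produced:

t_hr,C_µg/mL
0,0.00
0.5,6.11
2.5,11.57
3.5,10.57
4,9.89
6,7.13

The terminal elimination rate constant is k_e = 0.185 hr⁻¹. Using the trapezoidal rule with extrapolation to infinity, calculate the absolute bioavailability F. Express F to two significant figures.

F = 0.76

Trapezoidal AUC_0→6 (oral tablet):
  [0→0.5]: (0.00+6.11)/2 × 0.5 = 1.5275
  [0.5→2.5]: (6.11+11.57)/2 × 2 = 17.68
  [2.5→3.5]: (11.57+10.57)/2 × 1 = 11.07
  [3.5→4]: (10.57+9.89)/2 × 0.5 = 5.115
  [4→6]: (9.89+7.13)/2 × 2 = 17.02
  Sum = 52.4125 µg/mL·hr
Tail: C_last/k_e = 7.13/0.185 = 38.541
AUC_0→∞ (oral tablet) = 52.4125 + 38.541 = 90.9535 µg/mL·hr
F = (AUC_ev/D_ev)/(AUC_iv/D_iv) = (90.9535/200)/(30/50) = 0.4547675/0.6 = 0.7579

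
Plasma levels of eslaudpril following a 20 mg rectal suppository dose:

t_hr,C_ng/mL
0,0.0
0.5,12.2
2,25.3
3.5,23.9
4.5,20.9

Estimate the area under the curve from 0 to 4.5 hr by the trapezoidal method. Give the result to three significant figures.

Trapezoidal AUC_0→4.5:
  [0→0.5]: (0.0+12.2)/2 × 0.5 = 3.05
  [0.5→2]: (12.2+25.3)/2 × 1.5 = 28.125
  [2→3.5]: (25.3+23.9)/2 × 1.5 = 36.9
  [3.5→4.5]: (23.9+20.9)/2 × 1 = 22.4
  Sum = 90.475 ng/mL·hr

AUC = 90.5 ng/mL·hr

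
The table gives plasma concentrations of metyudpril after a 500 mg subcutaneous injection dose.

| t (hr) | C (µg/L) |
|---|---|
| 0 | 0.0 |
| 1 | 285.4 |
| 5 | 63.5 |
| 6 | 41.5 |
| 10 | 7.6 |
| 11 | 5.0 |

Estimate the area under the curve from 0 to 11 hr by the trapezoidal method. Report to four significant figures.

Trapezoidal AUC_0→11:
  [0→1]: (0.0+285.4)/2 × 1 = 142.7
  [1→5]: (285.4+63.5)/2 × 4 = 697.8
  [5→6]: (63.5+41.5)/2 × 1 = 52.5
  [6→10]: (41.5+7.6)/2 × 4 = 98.2
  [10→11]: (7.6+5.0)/2 × 1 = 6.3
  Sum = 997.5 µg/L·hr

AUC = 997.5 µg/L·hr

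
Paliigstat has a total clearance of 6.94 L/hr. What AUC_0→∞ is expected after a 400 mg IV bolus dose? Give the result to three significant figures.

AUC = 57.6 mg/L·hr

AUC_0→∞ = Dose_iv / CL
        = 400 / 6.94 = 57.6369 mg/L·hr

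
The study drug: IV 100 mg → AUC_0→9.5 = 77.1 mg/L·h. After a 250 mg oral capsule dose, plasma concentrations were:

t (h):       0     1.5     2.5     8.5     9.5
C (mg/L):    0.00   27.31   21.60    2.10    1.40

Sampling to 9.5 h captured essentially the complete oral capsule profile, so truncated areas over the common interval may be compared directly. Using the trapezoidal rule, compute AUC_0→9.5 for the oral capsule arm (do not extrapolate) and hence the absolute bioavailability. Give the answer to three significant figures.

F = 0.611

Trapezoidal AUC_0→9.5 (oral capsule):
  [0→1.5]: (0.00+27.31)/2 × 1.5 = 20.4825
  [1.5→2.5]: (27.31+21.60)/2 × 1 = 24.455
  [2.5→8.5]: (21.60+2.10)/2 × 6 = 71.1
  [8.5→9.5]: (2.10+1.40)/2 × 1 = 1.75
  Sum = 117.7875 mg/L·h
F = (AUC_ev/D_ev)/(AUC_iv/D_iv) = (117.7875/250)/(77.1/100) = 0.47115/0.771 = 0.6111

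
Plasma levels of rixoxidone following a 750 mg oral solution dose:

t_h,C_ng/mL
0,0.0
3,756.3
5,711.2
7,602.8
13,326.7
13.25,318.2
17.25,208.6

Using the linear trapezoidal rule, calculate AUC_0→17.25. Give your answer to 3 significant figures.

Trapezoidal AUC_0→17.25:
  [0→3]: (0.0+756.3)/2 × 3 = 1134.45
  [3→5]: (756.3+711.2)/2 × 2 = 1467.5
  [5→7]: (711.2+602.8)/2 × 2 = 1314.0
  [7→13]: (602.8+326.7)/2 × 6 = 2788.5
  [13→13.25]: (326.7+318.2)/2 × 0.25 = 80.6125
  [13.25→17.25]: (318.2+208.6)/2 × 4 = 1053.6
  Sum = 7838.6625 ng/mL·h

AUC = 7840 ng/mL·h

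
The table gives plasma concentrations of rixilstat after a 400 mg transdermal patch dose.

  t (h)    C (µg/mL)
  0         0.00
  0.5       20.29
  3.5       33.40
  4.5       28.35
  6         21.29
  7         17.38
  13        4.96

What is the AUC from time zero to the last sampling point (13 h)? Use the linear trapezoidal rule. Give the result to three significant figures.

AUC = 240 µg/mL·h

Trapezoidal AUC_0→13:
  [0→0.5]: (0.00+20.29)/2 × 0.5 = 5.0725
  [0.5→3.5]: (20.29+33.40)/2 × 3 = 80.535
  [3.5→4.5]: (33.40+28.35)/2 × 1 = 30.875
  [4.5→6]: (28.35+21.29)/2 × 1.5 = 37.23
  [6→7]: (21.29+17.38)/2 × 1 = 19.335
  [7→13]: (17.38+4.96)/2 × 6 = 67.02
  Sum = 240.0675 µg/mL·h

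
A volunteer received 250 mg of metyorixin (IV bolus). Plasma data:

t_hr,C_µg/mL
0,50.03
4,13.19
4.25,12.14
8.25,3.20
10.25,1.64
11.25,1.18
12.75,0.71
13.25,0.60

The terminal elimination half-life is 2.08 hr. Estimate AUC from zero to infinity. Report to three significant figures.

AUC = 170 µg/mL·hr

Trapezoidal AUC_0→13.25:
  [0→4]: (50.03+13.19)/2 × 4 = 126.44
  [4→4.25]: (13.19+12.14)/2 × 0.25 = 3.16625
  [4.25→8.25]: (12.14+3.20)/2 × 4 = 30.68
  [8.25→10.25]: (3.20+1.64)/2 × 2 = 4.84
  [10.25→11.25]: (1.64+1.18)/2 × 1 = 1.41
  [11.25→12.75]: (1.18+0.71)/2 × 1.5 = 1.4175
  [12.75→13.25]: (0.71+0.60)/2 × 0.5 = 0.3275
  Sum = 168.28125 µg/mL·hr
k_e = ln2 / t½ = 0.693147 / 2.08 = 0.3332 hr^-1
Extrapolated tail: C_last / k_e = 0.60 / 0.3332 = 1.801
AUC_0→∞ = 168.28125 + 1.801 = 170.08225 µg/mL·hr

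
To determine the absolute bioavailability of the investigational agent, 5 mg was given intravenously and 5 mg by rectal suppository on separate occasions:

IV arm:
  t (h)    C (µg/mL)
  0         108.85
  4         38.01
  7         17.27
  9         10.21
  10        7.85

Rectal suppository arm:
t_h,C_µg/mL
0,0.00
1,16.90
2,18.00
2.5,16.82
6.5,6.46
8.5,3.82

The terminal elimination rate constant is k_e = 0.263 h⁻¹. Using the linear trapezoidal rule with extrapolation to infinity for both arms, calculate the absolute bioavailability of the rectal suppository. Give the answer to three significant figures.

F = 0.239

Trapezoidal AUC_0→10 (IV):
  [0→4]: (108.85+38.01)/2 × 4 = 293.72
  [4→7]: (38.01+17.27)/2 × 3 = 82.92
  [7→9]: (17.27+10.21)/2 × 2 = 27.48
  [9→10]: (10.21+7.85)/2 × 1 = 9.03
  Sum = 413.15 µg/mL·h
IV tail: 7.85/0.263 = 29.848; AUC_iv,0→∞ = 413.15 + 29.848 = 442.998 µg/mL·h
Trapezoidal AUC_0→8.5 (rectal suppository):
  [0→1]: (0.00+16.90)/2 × 1 = 8.45
  [1→2]: (16.90+18.00)/2 × 1 = 17.45
  [2→2.5]: (18.00+16.82)/2 × 0.5 = 8.705
  [2.5→6.5]: (16.82+6.46)/2 × 4 = 46.56
  [6.5→8.5]: (6.46+3.82)/2 × 2 = 10.28
  Sum = 91.445 µg/mL·h
rectal suppository tail: 3.82/0.263 = 14.525; AUC_ev,0→∞ = 91.445 + 14.525 = 105.97 µg/mL·h
F = (AUC_ev/D_ev)/(AUC_iv/D_iv) = (105.97/5)/(442.998/5) = 21.194/88.5996 = 0.2392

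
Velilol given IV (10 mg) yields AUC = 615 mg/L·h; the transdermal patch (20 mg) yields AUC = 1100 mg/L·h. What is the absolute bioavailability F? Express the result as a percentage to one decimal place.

F = (AUC_ev / D_ev) / (AUC_iv / D_iv)
  = (1100/20) / (615/10)
  = 55 / 61.5 = 0.8943
  = 89.43%

F = 89.4%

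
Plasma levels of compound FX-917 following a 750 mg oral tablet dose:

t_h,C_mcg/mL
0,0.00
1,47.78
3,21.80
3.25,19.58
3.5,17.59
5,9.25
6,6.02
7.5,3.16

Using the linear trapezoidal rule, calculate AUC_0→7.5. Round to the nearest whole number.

AUC = 138 mcg/mL·h

Trapezoidal AUC_0→7.5:
  [0→1]: (0.00+47.78)/2 × 1 = 23.89
  [1→3]: (47.78+21.80)/2 × 2 = 69.58
  [3→3.25]: (21.80+19.58)/2 × 0.25 = 5.1725
  [3.25→3.5]: (19.58+17.59)/2 × 0.25 = 4.64625
  [3.5→5]: (17.59+9.25)/2 × 1.5 = 20.13
  [5→6]: (9.25+6.02)/2 × 1 = 7.635
  [6→7.5]: (6.02+3.16)/2 × 1.5 = 6.885
  Sum = 137.93875 mcg/mL·h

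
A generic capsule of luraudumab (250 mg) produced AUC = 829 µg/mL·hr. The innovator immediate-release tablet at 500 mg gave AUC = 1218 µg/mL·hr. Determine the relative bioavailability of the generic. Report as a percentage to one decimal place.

F_rel = (AUC_test/D_test) / (AUC_ref/D_ref)
      = (829/250) / (1218/500)
      = 3.316 / 2.436 = 1.3612 = 136.12%

F_rel = 136.1%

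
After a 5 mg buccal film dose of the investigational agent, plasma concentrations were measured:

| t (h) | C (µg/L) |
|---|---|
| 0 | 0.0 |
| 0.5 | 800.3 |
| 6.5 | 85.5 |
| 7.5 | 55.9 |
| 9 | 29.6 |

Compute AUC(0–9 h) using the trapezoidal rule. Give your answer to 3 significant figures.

AUC = 2990 µg/L·h

Trapezoidal AUC_0→9:
  [0→0.5]: (0.0+800.3)/2 × 0.5 = 200.075
  [0.5→6.5]: (800.3+85.5)/2 × 6 = 2657.4
  [6.5→7.5]: (85.5+55.9)/2 × 1 = 70.7
  [7.5→9]: (55.9+29.6)/2 × 1.5 = 64.125
  Sum = 2992.3 µg/L·h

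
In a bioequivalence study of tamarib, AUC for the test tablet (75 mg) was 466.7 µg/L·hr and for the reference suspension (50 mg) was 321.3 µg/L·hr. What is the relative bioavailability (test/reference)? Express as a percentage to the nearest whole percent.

F_rel = (AUC_test/D_test) / (AUC_ref/D_ref)
      = (466.7/75) / (321.3/50)
      = 6.22267 / 6.426 = 0.9684 = 96.84%

F_rel = 97%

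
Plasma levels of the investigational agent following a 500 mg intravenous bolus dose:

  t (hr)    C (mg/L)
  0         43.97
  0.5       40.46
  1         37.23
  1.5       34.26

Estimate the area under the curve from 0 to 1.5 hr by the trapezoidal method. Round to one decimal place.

Trapezoidal AUC_0→1.5:
  [0→0.5]: (43.97+40.46)/2 × 0.5 = 21.1075
  [0.5→1]: (40.46+37.23)/2 × 0.5 = 19.4225
  [1→1.5]: (37.23+34.26)/2 × 0.5 = 17.8725
  Sum = 58.4025 mg/L·hr

AUC = 58.4 mg/L·hr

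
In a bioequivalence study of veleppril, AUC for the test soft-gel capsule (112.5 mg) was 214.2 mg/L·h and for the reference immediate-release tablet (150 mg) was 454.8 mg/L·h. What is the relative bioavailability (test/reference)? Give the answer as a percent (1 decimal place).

F_rel = 62.8%

F_rel = (AUC_test/D_test) / (AUC_ref/D_ref)
      = (214.2/112.5) / (454.8/150)
      = 1.904 / 3.032 = 0.6280 = 62.80%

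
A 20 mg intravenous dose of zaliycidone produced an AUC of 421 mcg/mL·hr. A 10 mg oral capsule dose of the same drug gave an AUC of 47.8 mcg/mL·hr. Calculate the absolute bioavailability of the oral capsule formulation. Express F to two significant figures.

F = (AUC_ev / D_ev) / (AUC_iv / D_iv)
  = (47.8/10) / (421/20)
  = 4.78 / 21.05 = 0.2271

F = 0.23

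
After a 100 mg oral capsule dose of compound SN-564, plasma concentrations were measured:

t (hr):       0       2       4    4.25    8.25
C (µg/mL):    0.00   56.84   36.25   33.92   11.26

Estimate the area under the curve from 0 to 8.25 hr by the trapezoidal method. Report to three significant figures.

AUC = 249 µg/mL·hr

Trapezoidal AUC_0→8.25:
  [0→2]: (0.00+56.84)/2 × 2 = 56.84
  [2→4]: (56.84+36.25)/2 × 2 = 93.09
  [4→4.25]: (36.25+33.92)/2 × 0.25 = 8.77125
  [4.25→8.25]: (33.92+11.26)/2 × 4 = 90.36
  Sum = 249.06125 µg/mL·hr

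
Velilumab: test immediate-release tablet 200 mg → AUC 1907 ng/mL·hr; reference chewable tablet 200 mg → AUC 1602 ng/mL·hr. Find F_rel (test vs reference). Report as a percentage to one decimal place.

F_rel = (AUC_test/D_test) / (AUC_ref/D_ref)
      = (1907/200) / (1602/200)
      = 9.535 / 8.01 = 1.1904 = 119.04%

F_rel = 119.0%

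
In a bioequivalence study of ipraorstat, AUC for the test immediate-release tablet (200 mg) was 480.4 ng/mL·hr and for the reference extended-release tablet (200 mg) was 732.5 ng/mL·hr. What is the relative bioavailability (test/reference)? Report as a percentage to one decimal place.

F_rel = (AUC_test/D_test) / (AUC_ref/D_ref)
      = (480.4/200) / (732.5/200)
      = 2.402 / 3.6625 = 0.6558 = 65.58%

F_rel = 65.6%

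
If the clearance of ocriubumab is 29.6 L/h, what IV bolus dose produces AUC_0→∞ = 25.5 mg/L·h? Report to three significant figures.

Dose_iv = CL × AUC_0→∞
     = 29.6 × 25.5 = 754.8 mg

Dose = 755 mg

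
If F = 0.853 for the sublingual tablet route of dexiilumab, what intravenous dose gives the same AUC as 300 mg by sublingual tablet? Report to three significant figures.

Systemic exposure from an extravascular dose = F × D_ev, so the equivalent IV dose is F × D_ev.
D_iv = F × D_ev = 0.853 × 300 = 255.9 mg

D_iv = 256 mg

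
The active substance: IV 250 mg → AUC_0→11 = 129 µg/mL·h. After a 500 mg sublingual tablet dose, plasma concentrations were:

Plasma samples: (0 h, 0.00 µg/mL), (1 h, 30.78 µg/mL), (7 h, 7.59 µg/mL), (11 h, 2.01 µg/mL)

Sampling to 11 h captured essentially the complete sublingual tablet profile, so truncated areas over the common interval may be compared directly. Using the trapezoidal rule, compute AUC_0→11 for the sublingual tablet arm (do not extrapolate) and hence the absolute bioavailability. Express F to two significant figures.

Trapezoidal AUC_0→11 (sublingual tablet):
  [0→1]: (0.00+30.78)/2 × 1 = 15.39
  [1→7]: (30.78+7.59)/2 × 6 = 115.11
  [7→11]: (7.59+2.01)/2 × 4 = 19.2
  Sum = 149.7 µg/mL·h
F = (AUC_ev/D_ev)/(AUC_iv/D_iv) = (149.7/500)/(129/250) = 0.2994/0.516 = 0.5802

F = 0.58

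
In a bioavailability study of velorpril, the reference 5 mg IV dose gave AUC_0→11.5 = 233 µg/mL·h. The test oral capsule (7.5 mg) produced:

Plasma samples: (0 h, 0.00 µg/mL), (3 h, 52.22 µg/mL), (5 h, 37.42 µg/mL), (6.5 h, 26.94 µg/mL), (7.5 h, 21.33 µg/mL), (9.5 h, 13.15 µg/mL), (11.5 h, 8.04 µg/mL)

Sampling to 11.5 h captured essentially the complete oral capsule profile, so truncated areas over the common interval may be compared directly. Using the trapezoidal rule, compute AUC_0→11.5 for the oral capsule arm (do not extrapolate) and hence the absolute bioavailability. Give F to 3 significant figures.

Trapezoidal AUC_0→11.5 (oral capsule):
  [0→3]: (0.00+52.22)/2 × 3 = 78.33
  [3→5]: (52.22+37.42)/2 × 2 = 89.64
  [5→6.5]: (37.42+26.94)/2 × 1.5 = 48.27
  [6.5→7.5]: (26.94+21.33)/2 × 1 = 24.135
  [7.5→9.5]: (21.33+13.15)/2 × 2 = 34.48
  [9.5→11.5]: (13.15+8.04)/2 × 2 = 21.19
  Sum = 296.045 µg/mL·h
F = (AUC_ev/D_ev)/(AUC_iv/D_iv) = (296.045/7.5)/(233/5) = 39.4727/46.6 = 0.8471

F = 0.847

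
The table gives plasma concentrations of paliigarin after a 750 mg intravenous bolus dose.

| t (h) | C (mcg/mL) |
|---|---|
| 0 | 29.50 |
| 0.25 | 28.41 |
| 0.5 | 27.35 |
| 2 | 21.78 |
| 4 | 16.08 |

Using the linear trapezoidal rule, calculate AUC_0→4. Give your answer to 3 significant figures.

Trapezoidal AUC_0→4:
  [0→0.25]: (29.50+28.41)/2 × 0.25 = 7.23875
  [0.25→0.5]: (28.41+27.35)/2 × 0.25 = 6.97
  [0.5→2]: (27.35+21.78)/2 × 1.5 = 36.8475
  [2→4]: (21.78+16.08)/2 × 2 = 37.86
  Sum = 88.91625 mcg/mL·h

AUC = 88.9 mcg/mL·h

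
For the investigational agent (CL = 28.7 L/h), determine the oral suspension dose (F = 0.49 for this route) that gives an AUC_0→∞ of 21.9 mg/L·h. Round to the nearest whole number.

Dose = 1283 mg

Dose = CL × AUC_0→∞ / F
     = 28.7 × 21.9 / 0.49 = 1282.71 mg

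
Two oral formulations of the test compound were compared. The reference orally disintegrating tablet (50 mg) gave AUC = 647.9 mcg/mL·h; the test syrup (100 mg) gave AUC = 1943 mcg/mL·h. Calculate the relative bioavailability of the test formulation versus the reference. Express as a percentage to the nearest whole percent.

F_rel = 150%

F_rel = (AUC_test/D_test) / (AUC_ref/D_ref)
      = (1943/100) / (647.9/50)
      = 19.43 / 12.958 = 1.4995 = 149.95%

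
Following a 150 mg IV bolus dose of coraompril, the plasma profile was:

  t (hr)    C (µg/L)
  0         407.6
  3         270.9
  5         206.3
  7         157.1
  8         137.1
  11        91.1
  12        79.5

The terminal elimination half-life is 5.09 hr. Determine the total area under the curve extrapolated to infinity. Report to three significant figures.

AUC = 3020 µg/L·hr

Trapezoidal AUC_0→12:
  [0→3]: (407.6+270.9)/2 × 3 = 1017.75
  [3→5]: (270.9+206.3)/2 × 2 = 477.2
  [5→7]: (206.3+157.1)/2 × 2 = 363.4
  [7→8]: (157.1+137.1)/2 × 1 = 147.1
  [8→11]: (137.1+91.1)/2 × 3 = 342.3
  [11→12]: (91.1+79.5)/2 × 1 = 85.3
  Sum = 2433.05 µg/L·hr
k_e = ln2 / t½ = 0.693147 / 5.09 = 0.1362 hr^-1
Extrapolated tail: C_last / k_e = 79.5 / 0.1362 = 583.700
AUC_0→∞ = 2433.05 + 583.700 = 3016.75 µg/L·hr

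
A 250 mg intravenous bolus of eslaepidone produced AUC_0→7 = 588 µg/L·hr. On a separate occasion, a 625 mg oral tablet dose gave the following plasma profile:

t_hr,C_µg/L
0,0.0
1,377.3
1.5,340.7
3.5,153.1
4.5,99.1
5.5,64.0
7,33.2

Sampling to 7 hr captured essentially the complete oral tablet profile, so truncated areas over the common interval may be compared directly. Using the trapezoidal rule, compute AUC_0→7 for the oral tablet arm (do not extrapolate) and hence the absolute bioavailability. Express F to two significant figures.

Trapezoidal AUC_0→7 (oral tablet):
  [0→1]: (0.0+377.3)/2 × 1 = 188.65
  [1→1.5]: (377.3+340.7)/2 × 0.5 = 179.5
  [1.5→3.5]: (340.7+153.1)/2 × 2 = 493.8
  [3.5→4.5]: (153.1+99.1)/2 × 1 = 126.1
  [4.5→5.5]: (99.1+64.0)/2 × 1 = 81.55
  [5.5→7]: (64.0+33.2)/2 × 1.5 = 72.9
  Sum = 1142.5 µg/L·hr
F = (AUC_ev/D_ev)/(AUC_iv/D_iv) = (1142.5/625)/(588/250) = 1.828/2.352 = 0.7772

F = 0.78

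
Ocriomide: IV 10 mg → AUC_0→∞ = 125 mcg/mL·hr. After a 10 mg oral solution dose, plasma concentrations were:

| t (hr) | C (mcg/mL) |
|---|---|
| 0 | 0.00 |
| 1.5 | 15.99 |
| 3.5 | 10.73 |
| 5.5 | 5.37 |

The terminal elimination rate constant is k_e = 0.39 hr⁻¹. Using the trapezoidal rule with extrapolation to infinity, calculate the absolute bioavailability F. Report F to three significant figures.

Trapezoidal AUC_0→5.5 (oral solution):
  [0→1.5]: (0.00+15.99)/2 × 1.5 = 11.9925
  [1.5→3.5]: (15.99+10.73)/2 × 2 = 26.72
  [3.5→5.5]: (10.73+5.37)/2 × 2 = 16.1
  Sum = 54.8125 mcg/mL·hr
Tail: C_last/k_e = 5.37/0.39 = 13.769
AUC_0→∞ (oral solution) = 54.8125 + 13.769 = 68.5815 mcg/mL·hr
F = (AUC_ev/D_ev)/(AUC_iv/D_iv) = (68.5815/10)/(125/10) = 6.85815/12.5 = 0.5487

F = 0.549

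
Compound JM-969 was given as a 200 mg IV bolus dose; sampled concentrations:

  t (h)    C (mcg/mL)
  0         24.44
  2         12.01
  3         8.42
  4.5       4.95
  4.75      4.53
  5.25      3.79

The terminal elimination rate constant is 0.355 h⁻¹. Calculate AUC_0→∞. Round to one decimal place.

AUC = 70.6 mcg/mL·h

Trapezoidal AUC_0→5.25:
  [0→2]: (24.44+12.01)/2 × 2 = 36.45
  [2→3]: (12.01+8.42)/2 × 1 = 10.215
  [3→4.5]: (8.42+4.95)/2 × 1.5 = 10.0275
  [4.5→4.75]: (4.95+4.53)/2 × 0.25 = 1.185
  [4.75→5.25]: (4.53+3.79)/2 × 0.5 = 2.08
  Sum = 59.9575 mcg/mL·h
Extrapolated tail: C_last / k_e = 3.79 / 0.355 = 10.676
AUC_0→∞ = 59.9575 + 10.676 = 70.6335 mcg/mL·h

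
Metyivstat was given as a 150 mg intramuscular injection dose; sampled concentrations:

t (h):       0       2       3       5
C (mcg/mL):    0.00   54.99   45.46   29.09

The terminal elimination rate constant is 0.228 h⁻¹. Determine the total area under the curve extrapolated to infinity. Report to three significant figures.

AUC = 307 mcg/mL·h

Trapezoidal AUC_0→5:
  [0→2]: (0.00+54.99)/2 × 2 = 54.99
  [2→3]: (54.99+45.46)/2 × 1 = 50.225
  [3→5]: (45.46+29.09)/2 × 2 = 74.55
  Sum = 179.765 mcg/mL·h
Extrapolated tail: C_last / k_e = 29.09 / 0.228 = 127.588
AUC_0→∞ = 179.765 + 127.588 = 307.353 mcg/mL·h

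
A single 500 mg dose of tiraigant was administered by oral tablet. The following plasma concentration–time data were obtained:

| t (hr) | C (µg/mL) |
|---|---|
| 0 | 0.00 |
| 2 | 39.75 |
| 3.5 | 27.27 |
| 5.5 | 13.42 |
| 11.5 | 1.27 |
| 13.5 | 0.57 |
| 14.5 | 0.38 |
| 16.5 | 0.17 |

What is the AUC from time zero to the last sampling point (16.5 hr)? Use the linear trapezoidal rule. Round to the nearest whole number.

Trapezoidal AUC_0→16.5:
  [0→2]: (0.00+39.75)/2 × 2 = 39.75
  [2→3.5]: (39.75+27.27)/2 × 1.5 = 50.265
  [3.5→5.5]: (27.27+13.42)/2 × 2 = 40.69
  [5.5→11.5]: (13.42+1.27)/2 × 6 = 44.07
  [11.5→13.5]: (1.27+0.57)/2 × 2 = 1.84
  [13.5→14.5]: (0.57+0.38)/2 × 1 = 0.475
  [14.5→16.5]: (0.38+0.17)/2 × 2 = 0.55
  Sum = 177.64 µg/mL·hr

AUC = 178 µg/mL·hr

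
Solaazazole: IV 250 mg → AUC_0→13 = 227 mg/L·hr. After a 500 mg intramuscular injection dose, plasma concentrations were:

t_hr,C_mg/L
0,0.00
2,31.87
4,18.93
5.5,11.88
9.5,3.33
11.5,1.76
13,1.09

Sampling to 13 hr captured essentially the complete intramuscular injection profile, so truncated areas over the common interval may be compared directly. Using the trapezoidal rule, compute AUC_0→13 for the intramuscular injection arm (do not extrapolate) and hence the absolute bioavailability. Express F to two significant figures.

Trapezoidal AUC_0→13 (intramuscular injection):
  [0→2]: (0.00+31.87)/2 × 2 = 31.87
  [2→4]: (31.87+18.93)/2 × 2 = 50.8
  [4→5.5]: (18.93+11.88)/2 × 1.5 = 23.1075
  [5.5→9.5]: (11.88+3.33)/2 × 4 = 30.42
  [9.5→11.5]: (3.33+1.76)/2 × 2 = 5.09
  [11.5→13]: (1.76+1.09)/2 × 1.5 = 2.1375
  Sum = 143.425 mg/L·hr
F = (AUC_ev/D_ev)/(AUC_iv/D_iv) = (143.425/500)/(227/250) = 0.28685/0.908 = 0.3159

F = 0.32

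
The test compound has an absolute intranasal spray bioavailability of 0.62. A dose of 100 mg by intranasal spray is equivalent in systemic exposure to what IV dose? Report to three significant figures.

D_iv = 62.0 mg

Systemic exposure from an extravascular dose = F × D_ev, so the equivalent IV dose is F × D_ev.
D_iv = F × D_ev = 0.62 × 100 = 62 mg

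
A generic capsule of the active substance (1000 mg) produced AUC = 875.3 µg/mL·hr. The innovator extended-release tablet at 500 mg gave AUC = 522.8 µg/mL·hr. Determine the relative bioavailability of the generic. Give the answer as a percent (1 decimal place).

F_rel = 83.7%

F_rel = (AUC_test/D_test) / (AUC_ref/D_ref)
      = (875.3/1000) / (522.8/500)
      = 0.8753 / 1.0456 = 0.8371 = 83.71%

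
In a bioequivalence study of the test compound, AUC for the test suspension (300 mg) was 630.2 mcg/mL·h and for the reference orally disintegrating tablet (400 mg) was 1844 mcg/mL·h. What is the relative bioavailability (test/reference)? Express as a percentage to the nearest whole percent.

F_rel = 46%

F_rel = (AUC_test/D_test) / (AUC_ref/D_ref)
      = (630.2/300) / (1844/400)
      = 2.10067 / 4.61 = 0.4557 = 45.57%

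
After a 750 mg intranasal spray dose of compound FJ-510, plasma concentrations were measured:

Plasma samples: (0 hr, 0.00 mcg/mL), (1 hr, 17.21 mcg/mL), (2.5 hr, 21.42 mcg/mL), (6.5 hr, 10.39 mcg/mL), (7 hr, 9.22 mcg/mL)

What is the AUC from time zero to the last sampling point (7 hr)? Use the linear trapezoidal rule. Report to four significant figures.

Trapezoidal AUC_0→7:
  [0→1]: (0.00+17.21)/2 × 1 = 8.605
  [1→2.5]: (17.21+21.42)/2 × 1.5 = 28.9725
  [2.5→6.5]: (21.42+10.39)/2 × 4 = 63.62
  [6.5→7]: (10.39+9.22)/2 × 0.5 = 4.9025
  Sum = 106.1 mcg/mL·hr

AUC = 106.1 mcg/mL·hr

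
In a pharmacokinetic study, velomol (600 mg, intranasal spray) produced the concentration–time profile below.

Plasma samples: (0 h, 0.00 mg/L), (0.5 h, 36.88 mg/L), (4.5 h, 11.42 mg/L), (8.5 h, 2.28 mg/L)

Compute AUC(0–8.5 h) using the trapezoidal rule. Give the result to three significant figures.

Trapezoidal AUC_0→8.5:
  [0→0.5]: (0.00+36.88)/2 × 0.5 = 9.22
  [0.5→4.5]: (36.88+11.42)/2 × 4 = 96.6
  [4.5→8.5]: (11.42+2.28)/2 × 4 = 27.4
  Sum = 133.22 mg/L·h

AUC = 133 mg/L·h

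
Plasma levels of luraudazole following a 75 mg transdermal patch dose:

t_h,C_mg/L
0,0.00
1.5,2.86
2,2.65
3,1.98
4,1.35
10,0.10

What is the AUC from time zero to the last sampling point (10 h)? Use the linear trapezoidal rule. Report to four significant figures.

AUC = 11.85 mg/L·h

Trapezoidal AUC_0→10:
  [0→1.5]: (0.00+2.86)/2 × 1.5 = 2.145
  [1.5→2]: (2.86+2.65)/2 × 0.5 = 1.3775
  [2→3]: (2.65+1.98)/2 × 1 = 2.315
  [3→4]: (1.98+1.35)/2 × 1 = 1.665
  [4→10]: (1.35+0.10)/2 × 6 = 4.35
  Sum = 11.8525 mg/L·h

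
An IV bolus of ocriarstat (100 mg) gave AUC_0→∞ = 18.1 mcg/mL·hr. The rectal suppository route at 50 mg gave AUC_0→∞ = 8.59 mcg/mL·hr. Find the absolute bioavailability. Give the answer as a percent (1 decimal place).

F = (AUC_ev / D_ev) / (AUC_iv / D_iv)
  = (8.59/50) / (18.1/100)
  = 0.1718 / 0.181 = 0.9492
  = 94.92%

F = 94.9%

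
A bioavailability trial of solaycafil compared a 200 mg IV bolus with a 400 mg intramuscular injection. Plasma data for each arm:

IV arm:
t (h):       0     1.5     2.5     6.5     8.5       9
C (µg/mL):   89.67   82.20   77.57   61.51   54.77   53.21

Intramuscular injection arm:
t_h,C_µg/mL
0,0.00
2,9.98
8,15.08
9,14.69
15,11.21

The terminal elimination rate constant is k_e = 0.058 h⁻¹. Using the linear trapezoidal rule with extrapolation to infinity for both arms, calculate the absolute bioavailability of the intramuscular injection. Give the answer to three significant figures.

Trapezoidal AUC_0→9 (IV):
  [0→1.5]: (89.67+82.20)/2 × 1.5 = 128.9025
  [1.5→2.5]: (82.20+77.57)/2 × 1 = 79.885
  [2.5→6.5]: (77.57+61.51)/2 × 4 = 278.16
  [6.5→8.5]: (61.51+54.77)/2 × 2 = 116.28
  [8.5→9]: (54.77+53.21)/2 × 0.5 = 26.995
  Sum = 630.2225 µg/mL·h
IV tail: 53.21/0.058 = 917.414; AUC_iv,0→∞ = 630.2225 + 917.414 = 1547.6365 µg/mL·h
Trapezoidal AUC_0→15 (intramuscular injection):
  [0→2]: (0.00+9.98)/2 × 2 = 9.98
  [2→8]: (9.98+15.08)/2 × 6 = 75.18
  [8→9]: (15.08+14.69)/2 × 1 = 14.885
  [9→15]: (14.69+11.21)/2 × 6 = 77.7
  Sum = 177.745 µg/mL·h
intramuscular injection tail: 11.21/0.058 = 193.276; AUC_ev,0→∞ = 177.745 + 193.276 = 371.021 µg/mL·h
F = (AUC_ev/D_ev)/(AUC_iv/D_iv) = (371.021/400)/(1547.6365/200) = 0.9275525/7.7381825 = 0.1199

F = 0.120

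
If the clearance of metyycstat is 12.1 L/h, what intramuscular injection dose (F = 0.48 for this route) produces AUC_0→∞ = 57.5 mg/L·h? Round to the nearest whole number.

Dose = 1449 mg

Dose = CL × AUC_0→∞ / F
     = 12.1 × 57.5 / 0.48 = 1449.48 mg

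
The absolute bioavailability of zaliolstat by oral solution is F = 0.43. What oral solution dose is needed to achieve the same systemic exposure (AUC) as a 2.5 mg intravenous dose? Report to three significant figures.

For equal systemic exposure: F × D_ev = D_iv
D_ev = D_iv / F = 2.5 / 0.43 = 5.81395 mg

D_oral = 5.81 mg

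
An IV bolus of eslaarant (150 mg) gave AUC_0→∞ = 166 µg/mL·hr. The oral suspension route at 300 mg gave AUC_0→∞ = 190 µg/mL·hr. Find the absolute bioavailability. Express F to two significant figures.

F = 0.57

F = (AUC_ev / D_ev) / (AUC_iv / D_iv)
  = (190/300) / (166/150)
  = 0.633333 / 1.10667 = 0.5723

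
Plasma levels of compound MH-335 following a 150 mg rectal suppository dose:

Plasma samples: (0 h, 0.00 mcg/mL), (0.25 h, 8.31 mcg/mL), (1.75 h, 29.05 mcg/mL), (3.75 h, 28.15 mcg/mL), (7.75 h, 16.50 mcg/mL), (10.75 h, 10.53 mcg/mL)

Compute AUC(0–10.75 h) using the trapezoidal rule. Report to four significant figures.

AUC = 216.1 mcg/mL·h

Trapezoidal AUC_0→10.75:
  [0→0.25]: (0.00+8.31)/2 × 0.25 = 1.03875
  [0.25→1.75]: (8.31+29.05)/2 × 1.5 = 28.02
  [1.75→3.75]: (29.05+28.15)/2 × 2 = 57.2
  [3.75→7.75]: (28.15+16.50)/2 × 4 = 89.3
  [7.75→10.75]: (16.50+10.53)/2 × 3 = 40.545
  Sum = 216.10375 mcg/mL·h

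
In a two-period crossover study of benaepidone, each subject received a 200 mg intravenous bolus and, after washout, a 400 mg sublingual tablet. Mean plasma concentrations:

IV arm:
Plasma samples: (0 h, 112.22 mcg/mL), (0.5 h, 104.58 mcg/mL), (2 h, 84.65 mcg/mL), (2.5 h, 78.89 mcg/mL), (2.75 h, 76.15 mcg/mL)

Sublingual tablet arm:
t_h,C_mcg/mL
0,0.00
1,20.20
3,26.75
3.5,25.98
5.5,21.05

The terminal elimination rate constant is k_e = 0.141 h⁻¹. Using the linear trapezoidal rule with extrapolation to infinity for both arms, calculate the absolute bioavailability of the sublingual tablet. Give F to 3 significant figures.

Trapezoidal AUC_0→2.75 (IV):
  [0→0.5]: (112.22+104.58)/2 × 0.5 = 54.2
  [0.5→2]: (104.58+84.65)/2 × 1.5 = 141.9225
  [2→2.5]: (84.65+78.89)/2 × 0.5 = 40.885
  [2.5→2.75]: (78.89+76.15)/2 × 0.25 = 19.38
  Sum = 256.3875 mcg/mL·h
IV tail: 76.15/0.141 = 540.071; AUC_iv,0→∞ = 256.3875 + 540.071 = 796.4585 mcg/mL·h
Trapezoidal AUC_0→5.5 (sublingual tablet):
  [0→1]: (0.00+20.20)/2 × 1 = 10.1
  [1→3]: (20.20+26.75)/2 × 2 = 46.95
  [3→3.5]: (26.75+25.98)/2 × 0.5 = 13.1825
  [3.5→5.5]: (25.98+21.05)/2 × 2 = 47.03
  Sum = 117.2625 mcg/mL·h
sublingual tablet tail: 21.05/0.141 = 149.291; AUC_ev,0→∞ = 117.2625 + 149.291 = 266.5535 mcg/mL·h
F = (AUC_ev/D_ev)/(AUC_iv/D_iv) = (266.5535/400)/(796.4585/200) = 0.66638375/3.9822925 = 0.1673

F = 0.167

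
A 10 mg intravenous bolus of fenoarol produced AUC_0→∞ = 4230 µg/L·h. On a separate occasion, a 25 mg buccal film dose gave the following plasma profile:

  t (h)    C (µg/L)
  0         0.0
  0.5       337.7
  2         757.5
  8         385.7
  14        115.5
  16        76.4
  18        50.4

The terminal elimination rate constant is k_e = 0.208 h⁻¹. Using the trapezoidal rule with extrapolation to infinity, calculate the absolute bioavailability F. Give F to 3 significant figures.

Trapezoidal AUC_0→18 (buccal film):
  [0→0.5]: (0.0+337.7)/2 × 0.5 = 84.425
  [0.5→2]: (337.7+757.5)/2 × 1.5 = 821.4
  [2→8]: (757.5+385.7)/2 × 6 = 3429.6
  [8→14]: (385.7+115.5)/2 × 6 = 1503.6
  [14→16]: (115.5+76.4)/2 × 2 = 191.9
  [16→18]: (76.4+50.4)/2 × 2 = 126.8
  Sum = 6157.725 µg/L·h
Tail: C_last/k_e = 50.4/0.208 = 242.308
AUC_0→∞ (buccal film) = 6157.725 + 242.308 = 6400.033 µg/L·h
F = (AUC_ev/D_ev)/(AUC_iv/D_iv) = (6400.033/25)/(4230/10) = 256.00132/423 = 0.6052

F = 0.605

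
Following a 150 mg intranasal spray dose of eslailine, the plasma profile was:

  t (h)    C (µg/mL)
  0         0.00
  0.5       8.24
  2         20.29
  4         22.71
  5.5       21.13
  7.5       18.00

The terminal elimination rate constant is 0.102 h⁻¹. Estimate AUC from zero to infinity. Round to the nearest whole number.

Trapezoidal AUC_0→7.5:
  [0→0.5]: (0.00+8.24)/2 × 0.5 = 2.06
  [0.5→2]: (8.24+20.29)/2 × 1.5 = 21.3975
  [2→4]: (20.29+22.71)/2 × 2 = 43.0
  [4→5.5]: (22.71+21.13)/2 × 1.5 = 32.88
  [5.5→7.5]: (21.13+18.00)/2 × 2 = 39.13
  Sum = 138.4675 µg/mL·h
Extrapolated tail: C_last / k_e = 18.00 / 0.102 = 176.471
AUC_0→∞ = 138.4675 + 176.471 = 314.9385 µg/mL·h

AUC = 315 µg/mL·h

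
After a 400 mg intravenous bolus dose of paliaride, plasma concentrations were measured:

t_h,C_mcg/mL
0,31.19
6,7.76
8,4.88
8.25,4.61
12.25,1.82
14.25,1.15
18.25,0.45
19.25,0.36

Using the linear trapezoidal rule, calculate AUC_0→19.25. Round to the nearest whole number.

Trapezoidal AUC_0→19.25:
  [0→6]: (31.19+7.76)/2 × 6 = 116.85
  [6→8]: (7.76+4.88)/2 × 2 = 12.64
  [8→8.25]: (4.88+4.61)/2 × 0.25 = 1.18625
  [8.25→12.25]: (4.61+1.82)/2 × 4 = 12.86
  [12.25→14.25]: (1.82+1.15)/2 × 2 = 2.97
  [14.25→18.25]: (1.15+0.45)/2 × 4 = 3.2
  [18.25→19.25]: (0.45+0.36)/2 × 1 = 0.405
  Sum = 150.11125 mcg/mL·h

AUC = 150 mcg/mL·h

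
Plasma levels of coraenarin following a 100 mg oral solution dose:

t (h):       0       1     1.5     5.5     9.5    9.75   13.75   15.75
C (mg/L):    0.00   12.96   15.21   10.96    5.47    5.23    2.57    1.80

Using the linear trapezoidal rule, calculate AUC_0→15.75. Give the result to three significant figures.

Trapezoidal AUC_0→15.75:
  [0→1]: (0.00+12.96)/2 × 1 = 6.48
  [1→1.5]: (12.96+15.21)/2 × 0.5 = 7.0425
  [1.5→5.5]: (15.21+10.96)/2 × 4 = 52.34
  [5.5→9.5]: (10.96+5.47)/2 × 4 = 32.86
  [9.5→9.75]: (5.47+5.23)/2 × 0.25 = 1.3375
  [9.75→13.75]: (5.23+2.57)/2 × 4 = 15.6
  [13.75→15.75]: (2.57+1.80)/2 × 2 = 4.37
  Sum = 120.03 mg/L·h

AUC = 120 mg/L·h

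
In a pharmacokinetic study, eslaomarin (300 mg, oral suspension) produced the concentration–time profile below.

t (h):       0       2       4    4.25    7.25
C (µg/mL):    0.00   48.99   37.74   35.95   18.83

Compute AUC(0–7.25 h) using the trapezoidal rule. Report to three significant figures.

Trapezoidal AUC_0→7.25:
  [0→2]: (0.00+48.99)/2 × 2 = 48.99
  [2→4]: (48.99+37.74)/2 × 2 = 86.73
  [4→4.25]: (37.74+35.95)/2 × 0.25 = 9.21125
  [4.25→7.25]: (35.95+18.83)/2 × 3 = 82.17
  Sum = 227.10125 µg/mL·h

AUC = 227 µg/mL·h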